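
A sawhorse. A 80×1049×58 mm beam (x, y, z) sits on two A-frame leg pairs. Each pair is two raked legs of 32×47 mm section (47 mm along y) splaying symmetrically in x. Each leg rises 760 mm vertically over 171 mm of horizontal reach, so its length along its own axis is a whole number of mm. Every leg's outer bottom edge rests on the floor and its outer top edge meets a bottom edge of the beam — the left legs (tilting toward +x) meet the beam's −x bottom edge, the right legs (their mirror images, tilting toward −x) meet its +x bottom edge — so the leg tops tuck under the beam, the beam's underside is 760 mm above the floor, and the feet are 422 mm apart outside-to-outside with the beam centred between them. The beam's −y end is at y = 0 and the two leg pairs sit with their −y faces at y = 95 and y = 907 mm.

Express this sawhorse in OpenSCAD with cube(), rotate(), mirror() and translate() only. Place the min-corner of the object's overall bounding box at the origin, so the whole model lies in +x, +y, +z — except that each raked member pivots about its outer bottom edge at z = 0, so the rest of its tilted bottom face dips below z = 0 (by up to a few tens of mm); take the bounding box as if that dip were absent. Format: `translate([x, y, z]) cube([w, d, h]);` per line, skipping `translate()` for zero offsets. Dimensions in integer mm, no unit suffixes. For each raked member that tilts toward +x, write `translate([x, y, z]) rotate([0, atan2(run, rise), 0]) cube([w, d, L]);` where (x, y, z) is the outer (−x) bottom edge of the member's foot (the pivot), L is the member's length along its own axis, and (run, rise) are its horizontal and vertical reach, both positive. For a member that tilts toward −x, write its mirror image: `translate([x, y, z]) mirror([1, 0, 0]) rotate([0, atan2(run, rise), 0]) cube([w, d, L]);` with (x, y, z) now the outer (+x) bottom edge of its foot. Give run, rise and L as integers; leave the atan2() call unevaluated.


translate([171, 0, 760]) cube([80, 1049, 58]);
translate([0, 95, 0]) rotate([0, atan2(171, 760), 0]) cube([32, 47, 779]);
translate([422, 95, 0]) mirror([1, 0, 0]) rotate([0, atan2(171, 760), 0]) cube([32, 47, 779]);
translate([0, 907, 0]) rotate([0, atan2(171, 760), 0]) cube([32, 47, 779]);
translate([422, 907, 0]) mirror([1, 0, 0]) rotate([0, atan2(171, 760), 0]) cube([32, 47, 779]);


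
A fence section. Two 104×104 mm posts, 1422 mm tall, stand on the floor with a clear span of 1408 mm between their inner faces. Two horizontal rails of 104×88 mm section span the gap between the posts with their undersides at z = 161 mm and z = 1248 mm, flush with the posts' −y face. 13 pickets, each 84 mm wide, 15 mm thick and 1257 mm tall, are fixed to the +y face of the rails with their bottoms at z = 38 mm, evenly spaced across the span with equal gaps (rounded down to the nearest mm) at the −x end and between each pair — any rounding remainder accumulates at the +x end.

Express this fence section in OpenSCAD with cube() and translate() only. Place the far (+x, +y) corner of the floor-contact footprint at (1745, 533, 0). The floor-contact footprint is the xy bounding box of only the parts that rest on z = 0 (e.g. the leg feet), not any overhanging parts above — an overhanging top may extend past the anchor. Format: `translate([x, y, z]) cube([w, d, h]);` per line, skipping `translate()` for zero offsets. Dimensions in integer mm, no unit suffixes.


translate([129, 429, 0]) cube([104, 104, 1422]);
translate([1641, 429, 0]) cube([104, 104, 1422]);
translate([233, 429, 161]) cube([1408, 104, 88]);
translate([233, 429, 1248]) cube([1408, 104, 88]);
translate([255, 533, 38]) cube([84, 15, 1257]);
translate([361, 533, 38]) cube([84, 15, 1257]);
translate([467, 533, 38]) cube([84, 15, 1257]);
translate([573, 533, 38]) cube([84, 15, 1257]);
translate([679, 533, 38]) cube([84, 15, 1257]);
translate([785, 533, 38]) cube([84, 15, 1257]);
translate([891, 533, 38]) cube([84, 15, 1257]);
translate([997, 533, 38]) cube([84, 15, 1257]);
translate([1103, 533, 38]) cube([84, 15, 1257]);
translate([1209, 533, 38]) cube([84, 15, 1257]);
translate([1315, 533, 38]) cube([84, 15, 1257]);
translate([1421, 533, 38]) cube([84, 15, 1257]);
translate([1527, 533, 38]) cube([84, 15, 1257]);


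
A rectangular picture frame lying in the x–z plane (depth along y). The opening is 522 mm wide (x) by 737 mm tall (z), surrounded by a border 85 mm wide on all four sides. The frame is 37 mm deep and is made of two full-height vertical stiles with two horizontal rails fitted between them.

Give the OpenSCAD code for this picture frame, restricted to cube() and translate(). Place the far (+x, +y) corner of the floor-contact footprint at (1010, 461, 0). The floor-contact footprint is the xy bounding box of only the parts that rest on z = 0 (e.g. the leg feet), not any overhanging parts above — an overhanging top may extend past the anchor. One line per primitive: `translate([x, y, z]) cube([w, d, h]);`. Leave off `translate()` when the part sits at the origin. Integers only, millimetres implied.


translate([318, 424, 0]) cube([85, 37, 907]);
translate([925, 424, 0]) cube([85, 37, 907]);
translate([403, 424, 0]) cube([522, 37, 85]);
translate([403, 424, 822]) cube([522, 37, 85]);


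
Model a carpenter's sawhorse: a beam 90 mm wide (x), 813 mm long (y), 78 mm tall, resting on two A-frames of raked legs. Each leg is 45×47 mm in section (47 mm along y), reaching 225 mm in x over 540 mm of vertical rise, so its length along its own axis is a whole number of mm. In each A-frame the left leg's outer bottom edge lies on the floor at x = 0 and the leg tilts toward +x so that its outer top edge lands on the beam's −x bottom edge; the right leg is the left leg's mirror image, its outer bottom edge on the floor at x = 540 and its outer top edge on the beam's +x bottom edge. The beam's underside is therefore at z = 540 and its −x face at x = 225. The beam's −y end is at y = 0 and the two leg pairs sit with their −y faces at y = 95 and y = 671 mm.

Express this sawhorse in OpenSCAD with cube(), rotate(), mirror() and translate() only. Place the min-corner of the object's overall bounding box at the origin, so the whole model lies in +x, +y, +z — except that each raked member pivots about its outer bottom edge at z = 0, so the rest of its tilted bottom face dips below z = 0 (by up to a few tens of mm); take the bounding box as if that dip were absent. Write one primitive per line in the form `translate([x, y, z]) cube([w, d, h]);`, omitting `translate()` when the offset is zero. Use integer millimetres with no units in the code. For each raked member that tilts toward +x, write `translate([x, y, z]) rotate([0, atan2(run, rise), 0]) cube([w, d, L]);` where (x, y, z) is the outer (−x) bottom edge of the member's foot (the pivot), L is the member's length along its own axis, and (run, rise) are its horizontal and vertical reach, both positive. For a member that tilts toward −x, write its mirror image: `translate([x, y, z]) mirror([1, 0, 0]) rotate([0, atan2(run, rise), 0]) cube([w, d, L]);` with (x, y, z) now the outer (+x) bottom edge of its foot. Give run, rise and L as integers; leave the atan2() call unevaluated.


translate([225, 0, 540]) cube([90, 813, 78]);
translate([0, 95, 0]) rotate([0, atan2(225, 540), 0]) cube([45, 47, 585]);
translate([540, 95, 0]) mirror([1, 0, 0]) rotate([0, atan2(225, 540), 0]) cube([45, 47, 585]);
translate([0, 671, 0]) rotate([0, atan2(225, 540), 0]) cube([45, 47, 585]);
translate([540, 671, 0]) mirror([1, 0, 0]) rotate([0, atan2(225, 540), 0]) cube([45, 47, 585]);


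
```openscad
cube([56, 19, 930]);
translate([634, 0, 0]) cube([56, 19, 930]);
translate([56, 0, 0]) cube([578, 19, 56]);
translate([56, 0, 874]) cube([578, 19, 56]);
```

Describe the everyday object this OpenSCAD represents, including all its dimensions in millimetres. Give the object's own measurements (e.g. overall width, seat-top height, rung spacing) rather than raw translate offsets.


A rectangular picture frame lying in the x–z plane (depth along y). The opening is 578 mm wide (x) by 818 mm tall (z), surrounded by a border 56 mm wide on all four sides. The frame is 19 mm deep and is made of two full-height vertical stiles with two horizontal rails fitted between them.


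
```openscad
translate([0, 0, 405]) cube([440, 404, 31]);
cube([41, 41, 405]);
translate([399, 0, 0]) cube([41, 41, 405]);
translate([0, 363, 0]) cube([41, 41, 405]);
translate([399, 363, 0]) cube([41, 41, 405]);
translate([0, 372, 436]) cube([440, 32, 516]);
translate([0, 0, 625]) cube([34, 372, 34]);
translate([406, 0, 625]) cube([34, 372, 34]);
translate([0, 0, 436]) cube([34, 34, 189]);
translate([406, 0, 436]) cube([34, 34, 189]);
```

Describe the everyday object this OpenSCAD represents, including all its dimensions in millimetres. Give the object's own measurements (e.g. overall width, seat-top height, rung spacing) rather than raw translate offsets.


A chair. The seat is a 440×404×31 mm slab with its top at z = 436 mm, on four 41×41 mm corner legs (flush with the seat edges, standing on z = 0). A flat backrest 32 mm thick, 516 mm tall, spans the full seat width and rises from the seat top along its +y edge, rear face flush with the rear of the seat. Two armrests of 34×34 mm section run along each side from the seat's front edge to the front of the backrest, top faces 223 mm above the seat top and outer faces flush with the seat's x-edges; a 34×34 mm post under the front of each armrest stands on the seat at the front corner.


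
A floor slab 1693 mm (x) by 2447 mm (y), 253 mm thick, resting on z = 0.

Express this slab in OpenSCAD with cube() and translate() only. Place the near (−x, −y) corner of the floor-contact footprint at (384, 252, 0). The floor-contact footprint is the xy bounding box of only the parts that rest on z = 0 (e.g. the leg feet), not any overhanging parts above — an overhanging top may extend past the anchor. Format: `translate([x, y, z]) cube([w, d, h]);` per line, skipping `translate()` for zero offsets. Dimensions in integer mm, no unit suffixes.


translate([384, 252, 0]) cube([1693, 2447, 253]);


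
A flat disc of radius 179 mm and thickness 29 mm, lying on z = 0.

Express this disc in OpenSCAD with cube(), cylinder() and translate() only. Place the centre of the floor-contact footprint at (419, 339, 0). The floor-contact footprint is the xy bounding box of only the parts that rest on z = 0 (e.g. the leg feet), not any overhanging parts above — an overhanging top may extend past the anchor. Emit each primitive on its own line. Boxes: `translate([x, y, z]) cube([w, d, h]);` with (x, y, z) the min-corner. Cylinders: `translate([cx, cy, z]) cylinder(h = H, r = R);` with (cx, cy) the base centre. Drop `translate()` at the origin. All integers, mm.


translate([419, 339, 0]) cylinder(h = 29, r = 179);


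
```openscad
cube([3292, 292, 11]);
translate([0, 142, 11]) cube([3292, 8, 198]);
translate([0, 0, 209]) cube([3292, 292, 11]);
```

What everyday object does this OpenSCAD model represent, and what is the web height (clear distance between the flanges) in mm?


An I-beam. The web height is 198 mm.

Two wide flanges with a thin centred web — an I-beam. Overall 220 mm minus two 11 mm flanges gives a web of 220 − 2·11 = 198 mm.


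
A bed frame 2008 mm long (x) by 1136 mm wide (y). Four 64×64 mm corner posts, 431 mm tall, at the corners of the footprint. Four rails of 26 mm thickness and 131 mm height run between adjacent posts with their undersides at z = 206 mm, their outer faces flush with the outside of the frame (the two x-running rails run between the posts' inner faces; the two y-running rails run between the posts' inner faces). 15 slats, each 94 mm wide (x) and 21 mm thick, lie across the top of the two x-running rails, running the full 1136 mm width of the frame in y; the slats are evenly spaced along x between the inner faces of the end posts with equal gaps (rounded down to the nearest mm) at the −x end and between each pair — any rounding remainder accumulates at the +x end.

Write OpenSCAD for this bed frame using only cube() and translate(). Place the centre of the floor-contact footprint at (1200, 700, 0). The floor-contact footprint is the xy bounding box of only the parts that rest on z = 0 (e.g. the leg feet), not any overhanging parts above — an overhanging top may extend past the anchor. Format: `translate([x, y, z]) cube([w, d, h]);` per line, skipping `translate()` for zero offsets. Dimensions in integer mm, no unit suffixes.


translate([196, 132, 0]) cube([64, 64, 431]);
translate([196, 1204, 0]) cube([64, 64, 431]);
translate([2140, 132, 0]) cube([64, 64, 431]);
translate([2140, 1204, 0]) cube([64, 64, 431]);
translate([260, 132, 206]) cube([1880, 26, 131]);
translate([260, 1242, 206]) cube([1880, 26, 131]);
translate([196, 196, 206]) cube([26, 1008, 131]);
translate([2178, 196, 206]) cube([26, 1008, 131]);
translate([289, 132, 337]) cube([94, 1136, 21]);
translate([412, 132, 337]) cube([94, 1136, 21]);
translate([535, 132, 337]) cube([94, 1136, 21]);
translate([658, 132, 337]) cube([94, 1136, 21]);
translate([781, 132, 337]) cube([94, 1136, 21]);
translate([904, 132, 337]) cube([94, 1136, 21]);
translate([1027, 132, 337]) cube([94, 1136, 21]);
translate([1150, 132, 337]) cube([94, 1136, 21]);
translate([1273, 132, 337]) cube([94, 1136, 21]);
translate([1396, 132, 337]) cube([94, 1136, 21]);
translate([1519, 132, 337]) cube([94, 1136, 21]);
translate([1642, 132, 337]) cube([94, 1136, 21]);
translate([1765, 132, 337]) cube([94, 1136, 21]);
translate([1888, 132, 337]) cube([94, 1136, 21]);
translate([2011, 132, 337]) cube([94, 1136, 21]);


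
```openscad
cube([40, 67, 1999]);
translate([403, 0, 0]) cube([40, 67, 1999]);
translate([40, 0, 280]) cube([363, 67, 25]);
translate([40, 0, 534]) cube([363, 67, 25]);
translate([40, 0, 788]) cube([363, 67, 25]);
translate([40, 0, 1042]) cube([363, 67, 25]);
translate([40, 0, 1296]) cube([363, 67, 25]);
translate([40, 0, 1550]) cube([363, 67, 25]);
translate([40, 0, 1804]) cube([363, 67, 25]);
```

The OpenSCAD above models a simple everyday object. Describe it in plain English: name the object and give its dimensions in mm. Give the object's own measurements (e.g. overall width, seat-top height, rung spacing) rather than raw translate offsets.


A straight ladder. Two 40×67 mm vertical rails, 1999 mm tall, stand 443 mm apart (outside-to-outside) with their front faces coplanar on the −y side. 7 rungs, each 67 mm deep and 25 mm tall, span between the inner faces of the rails, front faces flush with the rails. The lowest rung's underside is at z = 280 mm and rungs are spaced 254 mm apart (underside to underside).


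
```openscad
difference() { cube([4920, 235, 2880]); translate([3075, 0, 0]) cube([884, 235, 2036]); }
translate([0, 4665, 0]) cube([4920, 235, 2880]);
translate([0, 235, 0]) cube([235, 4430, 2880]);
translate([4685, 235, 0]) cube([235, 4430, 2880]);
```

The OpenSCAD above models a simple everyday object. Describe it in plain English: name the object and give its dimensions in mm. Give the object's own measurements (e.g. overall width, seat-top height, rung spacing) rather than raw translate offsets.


A single room: four walls, each 2880 mm tall and 235 mm thick, enclosing an outside footprint 4920×4900 mm (x × y), no floor or roof. The front and back walls (−y and +y sides) run the full x-width; the side walls fit between their inner faces. A door opening 884 mm wide and 2036 mm tall is cut through the front wall from the floor up, its −x edge 3075 mm from the wall's −x end.


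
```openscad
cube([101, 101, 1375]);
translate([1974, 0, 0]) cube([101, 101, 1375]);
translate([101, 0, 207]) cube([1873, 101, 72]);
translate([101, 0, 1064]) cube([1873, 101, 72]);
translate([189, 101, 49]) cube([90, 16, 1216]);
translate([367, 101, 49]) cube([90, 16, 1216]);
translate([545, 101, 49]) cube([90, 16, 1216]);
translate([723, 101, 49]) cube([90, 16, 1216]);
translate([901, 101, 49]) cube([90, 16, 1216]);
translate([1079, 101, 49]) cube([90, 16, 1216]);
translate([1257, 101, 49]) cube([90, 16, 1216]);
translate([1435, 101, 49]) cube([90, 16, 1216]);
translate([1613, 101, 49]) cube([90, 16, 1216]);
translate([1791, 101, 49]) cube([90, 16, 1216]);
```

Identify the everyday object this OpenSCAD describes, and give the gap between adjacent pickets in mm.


A fence section. The picket gap is 88 mm.

Two posts, two rails, 10 pickets — a fence section. Span 1873 mm holds 10 pickets of 90 mm with 11 equal gaps: ⌊(1873 − 10·90) / 11⌋ = 88 mm.


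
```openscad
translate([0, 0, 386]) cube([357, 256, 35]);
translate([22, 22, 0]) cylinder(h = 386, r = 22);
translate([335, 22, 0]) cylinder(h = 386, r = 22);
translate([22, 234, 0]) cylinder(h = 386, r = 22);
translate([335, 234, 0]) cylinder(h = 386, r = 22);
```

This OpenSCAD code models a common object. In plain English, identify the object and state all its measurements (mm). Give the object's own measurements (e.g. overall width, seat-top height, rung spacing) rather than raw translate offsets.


A four-legged stool. The seat is a 357×256×35 mm slab whose top surface is at z = 421 mm; four round legs, each 44 mm in diameter, run from the floor (z = 0) to the underside of the seat, each leg's axis is inset half a diameter from the nearest pair of seat edges (so the leg's bounding box is flush with the corner).


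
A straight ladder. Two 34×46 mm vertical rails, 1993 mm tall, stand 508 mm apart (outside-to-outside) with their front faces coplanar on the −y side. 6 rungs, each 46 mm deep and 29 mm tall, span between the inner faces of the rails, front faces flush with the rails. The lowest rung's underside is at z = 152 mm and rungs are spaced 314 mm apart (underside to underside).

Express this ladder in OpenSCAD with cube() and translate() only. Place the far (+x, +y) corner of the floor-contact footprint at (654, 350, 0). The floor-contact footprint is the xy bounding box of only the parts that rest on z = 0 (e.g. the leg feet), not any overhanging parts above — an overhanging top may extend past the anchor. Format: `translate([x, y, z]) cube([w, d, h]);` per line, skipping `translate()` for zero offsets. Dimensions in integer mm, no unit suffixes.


translate([146, 304, 0]) cube([34, 46, 1993]);
translate([620, 304, 0]) cube([34, 46, 1993]);
translate([180, 304, 152]) cube([440, 46, 29]);
translate([180, 304, 466]) cube([440, 46, 29]);
translate([180, 304, 780]) cube([440, 46, 29]);
translate([180, 304, 1094]) cube([440, 46, 29]);
translate([180, 304, 1408]) cube([440, 46, 29]);
translate([180, 304, 1722]) cube([440, 46, 29]);


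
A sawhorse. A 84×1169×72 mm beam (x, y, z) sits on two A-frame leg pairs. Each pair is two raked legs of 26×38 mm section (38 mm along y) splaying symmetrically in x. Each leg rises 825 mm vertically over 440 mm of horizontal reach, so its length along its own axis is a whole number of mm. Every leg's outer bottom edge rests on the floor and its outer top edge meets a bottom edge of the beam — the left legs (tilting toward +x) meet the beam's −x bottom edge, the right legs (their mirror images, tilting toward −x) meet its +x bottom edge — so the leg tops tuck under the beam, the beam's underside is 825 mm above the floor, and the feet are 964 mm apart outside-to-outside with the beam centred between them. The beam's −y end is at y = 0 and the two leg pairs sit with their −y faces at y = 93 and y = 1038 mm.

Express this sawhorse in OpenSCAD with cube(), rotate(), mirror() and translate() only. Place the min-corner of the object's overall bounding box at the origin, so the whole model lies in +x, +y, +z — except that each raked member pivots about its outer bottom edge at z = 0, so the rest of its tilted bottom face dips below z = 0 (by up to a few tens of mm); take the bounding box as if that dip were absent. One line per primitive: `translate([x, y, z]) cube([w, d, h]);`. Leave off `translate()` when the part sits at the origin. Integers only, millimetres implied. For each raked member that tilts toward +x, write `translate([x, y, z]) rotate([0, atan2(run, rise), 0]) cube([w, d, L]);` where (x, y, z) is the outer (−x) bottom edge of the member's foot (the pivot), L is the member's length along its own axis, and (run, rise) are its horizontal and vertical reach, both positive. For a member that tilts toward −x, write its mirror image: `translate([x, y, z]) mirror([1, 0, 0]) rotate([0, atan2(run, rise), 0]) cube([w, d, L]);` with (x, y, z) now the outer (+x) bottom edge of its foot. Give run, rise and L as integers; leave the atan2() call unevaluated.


translate([440, 0, 825]) cube([84, 1169, 72]);
translate([0, 93, 0]) rotate([0, atan2(440, 825), 0]) cube([26, 38, 935]);
translate([964, 93, 0]) mirror([1, 0, 0]) rotate([0, atan2(440, 825), 0]) cube([26, 38, 935]);
translate([0, 1038, 0]) rotate([0, atan2(440, 825), 0]) cube([26, 38, 935]);
translate([964, 1038, 0]) mirror([1, 0, 0]) rotate([0, atan2(440, 825), 0]) cube([26, 38, 935]);


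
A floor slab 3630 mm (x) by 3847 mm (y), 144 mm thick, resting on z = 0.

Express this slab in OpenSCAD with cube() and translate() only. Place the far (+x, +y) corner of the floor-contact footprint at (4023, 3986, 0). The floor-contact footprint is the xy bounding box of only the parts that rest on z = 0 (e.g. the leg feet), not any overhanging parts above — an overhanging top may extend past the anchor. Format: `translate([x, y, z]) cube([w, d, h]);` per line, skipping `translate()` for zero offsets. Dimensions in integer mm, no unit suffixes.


translate([393, 139, 0]) cube([3630, 3847, 144]);


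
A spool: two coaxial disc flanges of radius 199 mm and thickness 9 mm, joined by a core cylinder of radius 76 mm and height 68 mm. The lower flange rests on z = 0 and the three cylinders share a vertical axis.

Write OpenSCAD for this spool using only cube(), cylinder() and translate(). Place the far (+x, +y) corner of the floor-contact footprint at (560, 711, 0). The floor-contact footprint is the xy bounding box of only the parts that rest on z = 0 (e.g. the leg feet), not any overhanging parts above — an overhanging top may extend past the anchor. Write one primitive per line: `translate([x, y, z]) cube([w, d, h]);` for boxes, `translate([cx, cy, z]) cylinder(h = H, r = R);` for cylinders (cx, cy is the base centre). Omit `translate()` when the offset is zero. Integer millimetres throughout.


translate([361, 512, 0]) cylinder(h = 9, r = 199);
translate([361, 512, 9]) cylinder(h = 68, r = 76);
translate([361, 512, 77]) cylinder(h = 9, r = 199);


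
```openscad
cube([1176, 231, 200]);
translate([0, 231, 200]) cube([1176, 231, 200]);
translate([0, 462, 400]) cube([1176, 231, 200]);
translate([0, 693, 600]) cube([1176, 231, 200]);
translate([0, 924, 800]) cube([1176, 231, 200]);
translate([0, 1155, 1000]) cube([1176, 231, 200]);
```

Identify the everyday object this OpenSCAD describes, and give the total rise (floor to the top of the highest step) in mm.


A staircase. The total rise is 1200 mm.

6 identical blocks, each offset up and back from the previous — a staircase. Each step is 200 mm tall and there are 6 of them, so the total rise is 6 × 200 = 1200 mm.


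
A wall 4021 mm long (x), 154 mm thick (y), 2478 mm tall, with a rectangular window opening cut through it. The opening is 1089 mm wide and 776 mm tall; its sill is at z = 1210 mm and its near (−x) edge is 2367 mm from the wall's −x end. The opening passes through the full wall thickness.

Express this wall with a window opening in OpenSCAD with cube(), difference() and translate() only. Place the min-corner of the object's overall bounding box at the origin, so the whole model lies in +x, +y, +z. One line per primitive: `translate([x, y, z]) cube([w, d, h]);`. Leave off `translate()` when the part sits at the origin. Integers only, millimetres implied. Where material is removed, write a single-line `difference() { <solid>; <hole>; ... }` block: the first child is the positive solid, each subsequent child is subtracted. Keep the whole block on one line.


difference() { cube([4021, 154, 2478]); translate([2367, 0, 1210]) cube([1089, 154, 776]); }


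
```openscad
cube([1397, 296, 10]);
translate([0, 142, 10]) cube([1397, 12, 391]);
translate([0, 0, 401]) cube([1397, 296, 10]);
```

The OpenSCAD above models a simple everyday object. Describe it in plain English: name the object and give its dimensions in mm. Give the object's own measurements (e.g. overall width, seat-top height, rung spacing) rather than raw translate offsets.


An I-beam lying along x, 1397 mm long. Overall section height 411 mm. Two flanges 296 mm wide (y) and 10 mm thick, one on the floor and one at the top; a web 12 mm thick runs between them, centred on the flange width.


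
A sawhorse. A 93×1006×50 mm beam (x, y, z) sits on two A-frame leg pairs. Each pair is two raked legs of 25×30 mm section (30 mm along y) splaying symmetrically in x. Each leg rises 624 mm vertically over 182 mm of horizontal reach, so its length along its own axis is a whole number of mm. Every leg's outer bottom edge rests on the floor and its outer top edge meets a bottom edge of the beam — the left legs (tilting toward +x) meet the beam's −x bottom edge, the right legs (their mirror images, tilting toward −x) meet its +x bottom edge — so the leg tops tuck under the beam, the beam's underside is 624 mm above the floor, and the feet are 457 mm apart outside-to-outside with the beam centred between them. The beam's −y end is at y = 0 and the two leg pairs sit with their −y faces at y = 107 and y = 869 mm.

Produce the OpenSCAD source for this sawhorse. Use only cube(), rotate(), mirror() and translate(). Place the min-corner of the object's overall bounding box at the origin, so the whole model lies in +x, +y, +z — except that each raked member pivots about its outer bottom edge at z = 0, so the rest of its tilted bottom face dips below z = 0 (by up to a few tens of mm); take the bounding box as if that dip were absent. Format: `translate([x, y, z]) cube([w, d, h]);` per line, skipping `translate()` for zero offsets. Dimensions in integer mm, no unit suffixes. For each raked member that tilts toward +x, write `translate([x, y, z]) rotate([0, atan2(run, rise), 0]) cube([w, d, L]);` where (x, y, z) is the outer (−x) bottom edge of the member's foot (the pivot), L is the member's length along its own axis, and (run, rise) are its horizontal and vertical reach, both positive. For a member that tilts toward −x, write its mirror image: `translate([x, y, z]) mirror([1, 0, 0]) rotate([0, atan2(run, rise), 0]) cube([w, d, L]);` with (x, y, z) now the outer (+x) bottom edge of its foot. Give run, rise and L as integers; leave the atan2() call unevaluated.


// leg length = √(182² + 624²) = 650
// right-leg outer foot x = 2·182 + 93 = 457
// beam min-corner = (182, 0, 624)
translate([182, 0, 624]) cube([93, 1006, 50]);
translate([0, 107, 0]) rotate([0, atan2(182, 624), 0]) cube([25, 30, 650]);
translate([457, 107, 0]) mirror([1, 0, 0]) rotate([0, atan2(182, 624), 0]) cube([25, 30, 650]);
translate([0, 869, 0]) rotate([0, atan2(182, 624), 0]) cube([25, 30, 650]);
translate([457, 869, 0]) mirror([1, 0, 0]) rotate([0, atan2(182, 624), 0]) cube([25, 30, 650]);


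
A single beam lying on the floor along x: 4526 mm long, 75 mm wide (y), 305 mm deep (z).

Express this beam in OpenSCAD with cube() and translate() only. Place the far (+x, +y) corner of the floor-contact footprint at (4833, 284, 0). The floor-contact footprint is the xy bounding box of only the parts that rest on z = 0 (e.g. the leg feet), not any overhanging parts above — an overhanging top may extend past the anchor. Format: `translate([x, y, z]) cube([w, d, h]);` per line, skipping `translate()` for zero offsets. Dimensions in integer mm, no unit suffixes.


translate([307, 209, 0]) cube([4526, 75, 305]);


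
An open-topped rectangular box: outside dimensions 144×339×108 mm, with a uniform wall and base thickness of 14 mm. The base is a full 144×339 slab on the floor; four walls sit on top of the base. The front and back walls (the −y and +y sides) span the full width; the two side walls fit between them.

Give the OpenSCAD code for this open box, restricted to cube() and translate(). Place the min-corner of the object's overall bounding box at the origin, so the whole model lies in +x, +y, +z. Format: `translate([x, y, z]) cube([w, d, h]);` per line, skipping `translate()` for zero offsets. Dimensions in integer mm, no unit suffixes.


cube([144, 339, 14]);
translate([0, 0, 14]) cube([144, 14, 94]);
translate([0, 325, 14]) cube([144, 14, 94]);
translate([0, 14, 14]) cube([14, 311, 94]);
translate([130, 14, 14]) cube([14, 311, 94]);


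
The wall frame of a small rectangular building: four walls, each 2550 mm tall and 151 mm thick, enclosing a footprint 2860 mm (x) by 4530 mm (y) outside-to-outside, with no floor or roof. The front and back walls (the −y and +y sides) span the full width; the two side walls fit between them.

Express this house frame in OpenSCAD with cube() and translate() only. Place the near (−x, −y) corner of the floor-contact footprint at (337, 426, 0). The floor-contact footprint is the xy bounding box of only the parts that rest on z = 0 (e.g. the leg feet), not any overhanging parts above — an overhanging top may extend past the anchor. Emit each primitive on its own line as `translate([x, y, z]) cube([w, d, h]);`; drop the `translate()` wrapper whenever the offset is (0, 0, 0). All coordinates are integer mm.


translate([337, 426, 0]) cube([2860, 151, 2550]);
translate([337, 4805, 0]) cube([2860, 151, 2550]);
translate([337, 577, 0]) cube([151, 4228, 2550]);
translate([3046, 577, 0]) cube([151, 4228, 2550]);


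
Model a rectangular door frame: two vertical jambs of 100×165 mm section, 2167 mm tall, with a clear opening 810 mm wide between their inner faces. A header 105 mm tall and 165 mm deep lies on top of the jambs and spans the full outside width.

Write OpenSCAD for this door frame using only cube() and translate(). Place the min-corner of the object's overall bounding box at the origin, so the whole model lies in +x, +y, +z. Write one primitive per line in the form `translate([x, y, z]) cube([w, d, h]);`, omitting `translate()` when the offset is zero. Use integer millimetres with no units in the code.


cube([100, 165, 2167]);
translate([910, 0, 0]) cube([100, 165, 2167]);
translate([0, 0, 2167]) cube([1010, 165, 105]);


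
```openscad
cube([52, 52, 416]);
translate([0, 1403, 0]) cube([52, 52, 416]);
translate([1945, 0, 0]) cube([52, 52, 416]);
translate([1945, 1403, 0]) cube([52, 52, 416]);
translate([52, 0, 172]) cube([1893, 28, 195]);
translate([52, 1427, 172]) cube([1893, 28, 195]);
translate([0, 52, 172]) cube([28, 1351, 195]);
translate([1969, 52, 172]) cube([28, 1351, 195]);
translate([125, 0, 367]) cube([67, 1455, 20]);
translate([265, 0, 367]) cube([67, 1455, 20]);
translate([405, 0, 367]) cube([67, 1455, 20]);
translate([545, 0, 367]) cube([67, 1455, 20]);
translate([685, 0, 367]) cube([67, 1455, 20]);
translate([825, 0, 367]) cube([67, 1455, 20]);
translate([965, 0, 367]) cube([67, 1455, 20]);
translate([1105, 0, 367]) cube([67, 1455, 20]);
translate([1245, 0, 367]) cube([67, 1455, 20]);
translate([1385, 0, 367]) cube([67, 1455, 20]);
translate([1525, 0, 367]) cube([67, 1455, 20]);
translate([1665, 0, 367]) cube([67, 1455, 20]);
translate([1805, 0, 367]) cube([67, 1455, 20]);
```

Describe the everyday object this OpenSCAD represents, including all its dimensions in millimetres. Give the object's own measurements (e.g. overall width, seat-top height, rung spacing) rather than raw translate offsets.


A bed frame 1997 mm long (x) by 1455 mm wide (y). Four 52×52 mm corner posts, 416 mm tall, at the corners of the footprint. Four rails of 28 mm thickness and 195 mm height run between adjacent posts with their undersides at z = 172 mm, their outer faces flush with the outside of the frame (the two x-running rails run between the posts' inner faces; the two y-running rails run between the posts' inner faces). 13 slats, each 67 mm wide (x) and 20 mm thick, lie across the top of the two x-running rails, running the full 1455 mm width of the frame in y; along x they sit between the end posts with a 73 mm gap after the −x posts and between neighbouring slats and before the +x posts.


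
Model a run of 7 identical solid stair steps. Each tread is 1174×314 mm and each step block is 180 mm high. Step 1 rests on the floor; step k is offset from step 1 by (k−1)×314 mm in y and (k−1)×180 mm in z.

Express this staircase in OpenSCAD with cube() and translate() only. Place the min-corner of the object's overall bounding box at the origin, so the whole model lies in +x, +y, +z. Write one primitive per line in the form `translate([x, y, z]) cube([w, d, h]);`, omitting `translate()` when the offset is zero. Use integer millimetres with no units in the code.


cube([1174, 314, 180]);
translate([0, 314, 180]) cube([1174, 314, 180]);
translate([0, 628, 360]) cube([1174, 314, 180]);
translate([0, 942, 540]) cube([1174, 314, 180]);
translate([0, 1256, 720]) cube([1174, 314, 180]);
translate([0, 1570, 900]) cube([1174, 314, 180]);
translate([0, 1884, 1080]) cube([1174, 314, 180]);


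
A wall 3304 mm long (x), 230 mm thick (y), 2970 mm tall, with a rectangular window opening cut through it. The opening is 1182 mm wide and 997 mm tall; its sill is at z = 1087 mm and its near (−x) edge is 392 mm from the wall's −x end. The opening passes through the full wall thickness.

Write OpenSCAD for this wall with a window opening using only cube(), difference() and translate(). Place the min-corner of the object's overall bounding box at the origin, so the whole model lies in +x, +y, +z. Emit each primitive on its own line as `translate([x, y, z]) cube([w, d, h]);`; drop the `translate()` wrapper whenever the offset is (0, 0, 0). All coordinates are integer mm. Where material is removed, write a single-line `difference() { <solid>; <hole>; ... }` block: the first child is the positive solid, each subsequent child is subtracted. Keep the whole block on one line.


difference() { cube([3304, 230, 2970]); translate([392, 0, 1087]) cube([1182, 230, 997]); }


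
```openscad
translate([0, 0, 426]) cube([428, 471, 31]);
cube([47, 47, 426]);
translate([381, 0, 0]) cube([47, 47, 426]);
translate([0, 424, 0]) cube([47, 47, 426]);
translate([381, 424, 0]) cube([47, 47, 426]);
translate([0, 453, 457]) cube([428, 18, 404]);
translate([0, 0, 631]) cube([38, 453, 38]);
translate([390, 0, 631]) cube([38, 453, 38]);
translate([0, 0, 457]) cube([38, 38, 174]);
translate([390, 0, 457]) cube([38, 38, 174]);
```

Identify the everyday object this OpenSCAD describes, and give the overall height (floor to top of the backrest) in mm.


A chair. The overall height is 861 mm.

A slab on four corner posts with a tall panel at the back — a chair. The seat slab sits at z = 426 with thickness 31, and the 404 mm backrest starts at the seat top, so the overall height is 426 + 31 + 404 = 861 mm.


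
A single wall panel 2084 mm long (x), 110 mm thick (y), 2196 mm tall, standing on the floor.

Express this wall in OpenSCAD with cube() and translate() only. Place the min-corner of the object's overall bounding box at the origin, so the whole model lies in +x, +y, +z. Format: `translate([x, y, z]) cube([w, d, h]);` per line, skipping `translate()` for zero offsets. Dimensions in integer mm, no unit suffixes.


cube([2084, 110, 2196]);


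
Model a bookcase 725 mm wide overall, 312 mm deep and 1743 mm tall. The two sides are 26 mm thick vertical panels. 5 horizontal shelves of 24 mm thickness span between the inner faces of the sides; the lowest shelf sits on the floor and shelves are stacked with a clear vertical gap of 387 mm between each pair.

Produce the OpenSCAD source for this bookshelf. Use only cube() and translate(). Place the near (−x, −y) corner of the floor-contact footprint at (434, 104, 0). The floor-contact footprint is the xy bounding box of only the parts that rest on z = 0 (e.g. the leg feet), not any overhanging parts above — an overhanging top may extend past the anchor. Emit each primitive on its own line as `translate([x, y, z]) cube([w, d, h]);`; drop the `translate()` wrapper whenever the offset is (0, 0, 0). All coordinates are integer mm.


translate([434, 104, 0]) cube([26, 312, 1743]);
translate([1133, 104, 0]) cube([26, 312, 1743]);
translate([460, 104, 0]) cube([673, 312, 24]);
translate([460, 104, 411]) cube([673, 312, 24]);
translate([460, 104, 822]) cube([673, 312, 24]);
translate([460, 104, 1233]) cube([673, 312, 24]);
translate([460, 104, 1644]) cube([673, 312, 24]);


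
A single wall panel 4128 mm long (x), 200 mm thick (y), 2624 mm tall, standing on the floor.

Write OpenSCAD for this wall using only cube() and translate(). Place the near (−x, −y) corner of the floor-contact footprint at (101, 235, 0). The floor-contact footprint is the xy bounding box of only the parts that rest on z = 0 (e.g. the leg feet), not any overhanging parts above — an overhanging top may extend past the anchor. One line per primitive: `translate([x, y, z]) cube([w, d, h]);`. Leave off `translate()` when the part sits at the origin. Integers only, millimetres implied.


translate([101, 235, 0]) cube([4128, 200, 2624]);


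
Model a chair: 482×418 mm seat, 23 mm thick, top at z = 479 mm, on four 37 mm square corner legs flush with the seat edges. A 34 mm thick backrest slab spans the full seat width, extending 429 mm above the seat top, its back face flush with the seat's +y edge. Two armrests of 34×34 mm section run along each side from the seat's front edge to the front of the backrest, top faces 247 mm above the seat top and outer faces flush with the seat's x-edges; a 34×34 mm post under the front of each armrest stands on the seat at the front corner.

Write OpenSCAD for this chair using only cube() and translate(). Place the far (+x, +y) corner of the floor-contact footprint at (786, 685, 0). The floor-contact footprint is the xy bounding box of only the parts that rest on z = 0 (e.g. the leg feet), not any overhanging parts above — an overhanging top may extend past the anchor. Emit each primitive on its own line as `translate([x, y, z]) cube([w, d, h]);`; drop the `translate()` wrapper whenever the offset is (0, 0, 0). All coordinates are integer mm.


translate([304, 267, 456]) cube([482, 418, 23]);
translate([304, 267, 0]) cube([37, 37, 456]);
translate([749, 267, 0]) cube([37, 37, 456]);
translate([304, 648, 0]) cube([37, 37, 456]);
translate([749, 648, 0]) cube([37, 37, 456]);
translate([304, 651, 479]) cube([482, 34, 429]);
translate([304, 267, 692]) cube([34, 384, 34]);
translate([752, 267, 692]) cube([34, 384, 34]);
translate([304, 267, 479]) cube([34, 34, 213]);
translate([752, 267, 479]) cube([34, 34, 213]);


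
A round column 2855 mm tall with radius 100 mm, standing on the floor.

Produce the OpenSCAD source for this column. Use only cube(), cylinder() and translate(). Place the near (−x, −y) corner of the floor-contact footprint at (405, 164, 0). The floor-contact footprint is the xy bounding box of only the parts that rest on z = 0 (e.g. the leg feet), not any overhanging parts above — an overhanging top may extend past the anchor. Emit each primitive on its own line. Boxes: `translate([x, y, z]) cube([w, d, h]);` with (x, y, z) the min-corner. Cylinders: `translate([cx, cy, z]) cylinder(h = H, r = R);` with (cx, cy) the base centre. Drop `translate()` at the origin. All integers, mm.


translate([505, 264, 0]) cylinder(h = 2855, r = 100);


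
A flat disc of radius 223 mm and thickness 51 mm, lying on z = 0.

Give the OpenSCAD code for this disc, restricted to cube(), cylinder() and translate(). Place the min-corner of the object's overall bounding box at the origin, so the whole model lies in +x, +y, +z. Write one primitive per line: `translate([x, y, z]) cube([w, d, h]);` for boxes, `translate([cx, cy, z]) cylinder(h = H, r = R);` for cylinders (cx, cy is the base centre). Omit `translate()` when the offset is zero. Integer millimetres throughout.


translate([223, 223, 0]) cylinder(h = 51, r = 223);
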